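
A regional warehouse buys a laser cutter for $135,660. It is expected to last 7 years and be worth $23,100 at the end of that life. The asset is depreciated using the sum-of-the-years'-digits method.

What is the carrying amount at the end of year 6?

Depreciable base = $135,660 − $23,100 = $112,560.
Sum of the years' digits = 7+6+5+4+3+2+1 = 28.
Year 1: $112,560 × 7/28 = $28,140. Book value $107,520.
Year 2: $112,560 × 6/28 = $24,120. Book value $83,400.
Year 3: $112,560 × 5/28 = $20,100. Book value $63,300.
Year 4: $112,560 × 4/28 = $16,080. Book value $47,220.
Year 5: $112,560 × 3/28 = $12,060. Book value $35,160.
Year 6: $112,560 × 2/28 = $8,040. Book value $27,120.

$27,120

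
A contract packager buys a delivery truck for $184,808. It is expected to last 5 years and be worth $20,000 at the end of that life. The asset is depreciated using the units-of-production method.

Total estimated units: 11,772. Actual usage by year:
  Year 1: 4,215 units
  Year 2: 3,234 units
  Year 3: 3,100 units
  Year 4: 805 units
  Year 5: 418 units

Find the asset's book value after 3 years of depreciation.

$37,122

Depreciable base = $184,808 − $20,000 = $164,808.
Rate = $164,808 / 11,772 units = $14 per unit.
Year 1: 4,215 × $14 = $59,010. Book value $125,798.
Year 2: 3,234 × $14 = $45,276. Book value $80,522.
Year 3: 3,100 × $14 = $43,400. Book value $37,122.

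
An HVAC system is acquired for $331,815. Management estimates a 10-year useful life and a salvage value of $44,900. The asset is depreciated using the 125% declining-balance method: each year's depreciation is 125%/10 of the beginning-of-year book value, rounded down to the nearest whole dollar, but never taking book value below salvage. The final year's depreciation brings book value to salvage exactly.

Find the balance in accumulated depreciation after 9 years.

Depreciable base = $331,815 − $44,900 = $286,915.
Year 1: ⌊$331,815 × 125%/10⌋ = $41,476. Book value $290,339.
Year 2: ⌊$290,339 × 125%/10⌋ = $36,292. Book value $254,047.
Year 3: ⌊$254,047 × 125%/10⌋ = $31,755. Book value $222,292.
Year 4: ⌊$222,292 × 125%/10⌋ = $27,786. Book value $194,506.
Year 5: ⌊$194,506 × 125%/10⌋ = $24,313. Book value $170,193.
Year 6: ⌊$170,193 × 125%/10⌋ = $21,274. Book value $148,919.
Year 7: ⌊$148,919 × 125%/10⌋ = $18,614. Book value $130,305.
Year 8: ⌊$130,305 × 125%/10⌋ = $16,288. Book value $114,017.
Year 9: ⌊$114,017 × 125%/10⌋ = $14,252. Book value $99,765.
Accumulated through year 9 = $331,815 − $99,765 = $232,050.

$232,050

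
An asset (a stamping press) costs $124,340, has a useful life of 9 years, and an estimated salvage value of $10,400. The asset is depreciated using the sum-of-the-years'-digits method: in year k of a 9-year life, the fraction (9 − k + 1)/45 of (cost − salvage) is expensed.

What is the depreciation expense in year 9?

$2,532

Depreciable base = $124,340 − $10,400 = $113,940.
Sum of the years' digits = 9+8+7+6+5+4+3+2+1 = 45.
Year 1: $113,940 × 9/45 = $22,788. Book value $101,552.
Year 2: $113,940 × 8/45 = $20,256. Book value $81,296.
Year 3: $113,940 × 7/45 = $17,724. Book value $63,572.
Year 4: $113,940 × 6/45 = $15,192. Book value $48,380.
Year 5: $113,940 × 5/45 = $12,660. Book value $35,720.
Year 6: $113,940 × 4/45 = $10,128. Book value $25,592.
Year 7: $113,940 × 3/45 = $7,596. Book value $17,996.
Year 8: $113,940 × 2/45 = $5,064. Book value $12,932.
Year 9: $113,940 × 1/45 = $2,532. Book value $10,400.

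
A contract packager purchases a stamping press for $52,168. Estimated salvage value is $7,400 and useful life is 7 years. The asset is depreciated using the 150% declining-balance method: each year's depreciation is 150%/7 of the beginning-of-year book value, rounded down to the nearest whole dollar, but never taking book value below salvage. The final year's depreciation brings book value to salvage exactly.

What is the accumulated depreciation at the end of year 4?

$32,284

Depreciable base = $52,168 − $7,400 = $44,768.
Year 1: ⌊$52,168 × 150%/7⌋ = $11,178. Book value $40,990.
Year 2: ⌊$40,990 × 150%/7⌋ = $8,783. Book value $32,207.
Year 3: ⌊$32,207 × 150%/7⌋ = $6,901. Book value $25,306.
Year 4: ⌊$25,306 × 150%/7⌋ = $5,422. Book value $19,884.
Accumulated through year 4 = $52,168 − $19,884 = $32,284.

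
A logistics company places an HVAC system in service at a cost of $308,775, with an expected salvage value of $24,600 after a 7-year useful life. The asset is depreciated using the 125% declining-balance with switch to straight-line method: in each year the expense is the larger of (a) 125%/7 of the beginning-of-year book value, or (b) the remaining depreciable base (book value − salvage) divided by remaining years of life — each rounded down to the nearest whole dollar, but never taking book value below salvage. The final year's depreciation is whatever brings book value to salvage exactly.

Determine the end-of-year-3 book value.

$171,141

Depreciable base = $308,775 − $24,600 = $284,175.
Year 1: DB = ⌊$308,775 × 125%/7⌋ = $55,138; SL = ⌊$284,175/7⌋ = $40,596 → take DB $55,138. Book value $253,637.
Year 2: DB = ⌊$253,637 × 125%/7⌋ = $45,292; SL = ⌊$229,037/6⌋ = $38,172 → take DB $45,292. Book value $208,345.
Year 3: DB = ⌊$208,345 × 125%/7⌋ = $37,204; SL = ⌊$183,745/5⌋ = $36,749 → take DB $37,204. Book value $171,141.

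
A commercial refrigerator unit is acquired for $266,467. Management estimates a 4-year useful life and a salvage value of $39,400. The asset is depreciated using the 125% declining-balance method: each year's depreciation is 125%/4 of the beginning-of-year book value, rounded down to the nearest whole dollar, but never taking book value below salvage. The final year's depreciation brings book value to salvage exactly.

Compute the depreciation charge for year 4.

Depreciable base = $266,467 − $39,400 = $227,067.
Year 1: ⌊$266,467 × 125%/4⌋ = $83,270. Book value $183,197.
Year 2: ⌊$183,197 × 125%/4⌋ = $57,249. Book value $125,948.
Year 3: ⌊$125,948 × 125%/4⌋ = $39,358. Book value $86,590.
Year 4 (final): $86,590 − $39,400 = $47,190. Book value $39,400.

$47,190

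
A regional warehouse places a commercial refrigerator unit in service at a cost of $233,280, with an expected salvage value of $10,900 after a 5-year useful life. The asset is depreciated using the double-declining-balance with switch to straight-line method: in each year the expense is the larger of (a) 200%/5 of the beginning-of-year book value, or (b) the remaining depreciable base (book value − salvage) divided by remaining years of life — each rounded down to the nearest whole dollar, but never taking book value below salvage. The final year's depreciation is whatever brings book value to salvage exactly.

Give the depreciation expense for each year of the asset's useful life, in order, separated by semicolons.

Depreciable base = $233,280 − $10,900 = $222,380.
Year 1: DB = ⌊$233,280 × 200%/5⌋ = $93,312; SL = ⌊$222,380/5⌋ = $44,476 → take DB $93,312. Book value $139,968.
Year 2: DB = ⌊$139,968 × 200%/5⌋ = $55,987; SL = ⌊$129,068/4⌋ = $32,267 → take DB $55,987. Book value $83,981.
Year 3: DB = ⌊$83,981 × 200%/5⌋ = $33,592; SL = ⌊$73,081/3⌋ = $24,360 → take DB $33,592. Book value $50,389.
Year 4: DB = ⌊$50,389 × 200%/5⌋ = $20,155; SL = ⌊$39,489/2⌋ = $19,744 → take DB $20,155. Book value $30,234.
Year 5 (final): $30,234 − $10,900 = $19,334. Book value $10,900.

$93,312; $55,987; $33,592; $20,155; $19,334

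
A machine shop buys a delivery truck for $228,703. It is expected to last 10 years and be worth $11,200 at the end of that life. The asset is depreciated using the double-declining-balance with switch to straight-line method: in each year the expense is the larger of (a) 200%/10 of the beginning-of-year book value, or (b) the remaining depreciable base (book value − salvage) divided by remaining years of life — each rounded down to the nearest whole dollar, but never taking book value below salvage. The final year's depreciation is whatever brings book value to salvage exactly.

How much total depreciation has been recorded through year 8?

Depreciable base = $228,703 − $11,200 = $217,503.
Year 1: DB = ⌊$228,703 × 200%/10⌋ = $45,740; SL = ⌊$217,503/10⌋ = $21,750 → take DB $45,740. Book value $182,963.
Year 2: DB = ⌊$182,963 × 200%/10⌋ = $36,592; SL = ⌊$171,763/9⌋ = $19,084 → take DB $36,592. Book value $146,371.
Year 3: DB = ⌊$146,371 × 200%/10⌋ = $29,274; SL = ⌊$135,171/8⌋ = $16,896 → take DB $29,274. Book value $117,097.
Year 4: DB = ⌊$117,097 × 200%/10⌋ = $23,419; SL = ⌊$105,897/7⌋ = $15,128 → take DB $23,419. Book value $93,678.
Year 5: DB = ⌊$93,678 × 200%/10⌋ = $18,735; SL = ⌊$82,478/6⌋ = $13,746 → take DB $18,735. Book value $74,943.
Year 6: DB = ⌊$74,943 × 200%/10⌋ = $14,988; SL = ⌊$63,743/5⌋ = $12,748 → take DB $14,988. Book value $59,955.
Year 7: DB = ⌊$59,955 × 200%/10⌋ = $11,991; SL = ⌊$48,755/4⌋ = $12,188 → take SL $12,188. Book value $47,767.
Year 8: DB = ⌊$47,767 × 200%/10⌋ = $9,553; SL = ⌊$36,567/3⌋ = $12,189 → take SL $12,189. Book value $35,578.
Accumulated through year 8 = $228,703 − $35,578 = $193,125.

$193,125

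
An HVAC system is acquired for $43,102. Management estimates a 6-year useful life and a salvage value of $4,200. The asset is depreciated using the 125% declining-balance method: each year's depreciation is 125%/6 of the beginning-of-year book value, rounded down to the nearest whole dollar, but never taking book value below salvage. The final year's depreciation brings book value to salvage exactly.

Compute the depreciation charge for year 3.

$5,628

Depreciable base = $43,102 − $4,200 = $38,902.
Year 1: ⌊$43,102 × 125%/6⌋ = $8,979. Book value $34,123.
Year 2: ⌊$34,123 × 125%/6⌋ = $7,108. Book value $27,015.
Year 3: ⌊$27,015 × 125%/6⌋ = $5,628. Book value $21,387.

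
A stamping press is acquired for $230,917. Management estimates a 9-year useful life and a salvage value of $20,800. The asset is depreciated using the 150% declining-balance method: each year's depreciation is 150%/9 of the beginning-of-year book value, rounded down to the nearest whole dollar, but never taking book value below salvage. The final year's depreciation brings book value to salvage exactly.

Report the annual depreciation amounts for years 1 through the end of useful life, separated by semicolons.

Depreciable base = $230,917 − $20,800 = $210,117.
Year 1: ⌊$230,917 × 150%/9⌋ = $38,486. Book value $192,431.
Year 2: ⌊$192,431 × 150%/9⌋ = $32,071. Book value $160,360.
Year 3: ⌊$160,360 × 150%/9⌋ = $26,726. Book value $133,634.
Year 4: ⌊$133,634 × 150%/9⌋ = $22,272. Book value $111,362.
Year 5: ⌊$111,362 × 150%/9⌋ = $18,560. Book value $92,802.
Year 6: ⌊$92,802 × 150%/9⌋ = $15,467. Book value $77,335.
Year 7: ⌊$77,335 × 150%/9⌋ = $12,889. Book value $64,446.
Year 8: ⌊$64,446 × 150%/9⌋ = $10,741. Book value $53,705.
Year 9 (final): $53,705 − $20,800 = $32,905. Book value $20,800.

$38,486; $32,071; $26,726; $22,272; $18,560; $15,467; $12,889; $10,741; $32,905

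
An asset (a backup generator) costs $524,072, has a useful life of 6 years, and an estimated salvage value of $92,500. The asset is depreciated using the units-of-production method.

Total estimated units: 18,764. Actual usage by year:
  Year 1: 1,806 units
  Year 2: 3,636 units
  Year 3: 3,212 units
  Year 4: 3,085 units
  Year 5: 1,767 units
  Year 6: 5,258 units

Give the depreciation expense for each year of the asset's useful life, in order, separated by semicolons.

$41,538; $83,628; $73,876; $70,955; $40,641; $120,934

Depreciable base = $524,072 − $92,500 = $431,572.
Rate = $431,572 / 18,764 units = $23 per unit.
Year 1: 1,806 × $23 = $41,538. Book value $482,534.
Year 2: 3,636 × $23 = $83,628. Book value $398,906.
Year 3: 3,212 × $23 = $73,876. Book value $325,030.
Year 4: 3,085 × $23 = $70,955. Book value $254,075.
Year 5: 1,767 × $23 = $40,641. Book value $213,434.
Year 6: 5,258 × $23 = $120,934. Book value $92,500.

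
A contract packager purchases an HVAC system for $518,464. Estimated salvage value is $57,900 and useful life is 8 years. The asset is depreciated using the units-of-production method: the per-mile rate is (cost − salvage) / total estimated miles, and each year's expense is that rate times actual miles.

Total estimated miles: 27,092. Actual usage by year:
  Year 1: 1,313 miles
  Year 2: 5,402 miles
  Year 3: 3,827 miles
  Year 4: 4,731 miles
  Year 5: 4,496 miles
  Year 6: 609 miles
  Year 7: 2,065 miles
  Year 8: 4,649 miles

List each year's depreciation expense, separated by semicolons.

$22,321; $91,834; $65,059; $80,427; $76,432; $10,353; $35,105; $79,033

Depreciable base = $518,464 − $57,900 = $460,564.
Rate = $460,564 / 27,092 miles = $17 per mile.
Year 1: 1,313 × $17 = $22,321. Book value $496,143.
Year 2: 5,402 × $17 = $91,834. Book value $404,309.
Year 3: 3,827 × $17 = $65,059. Book value $339,250.
Year 4: 4,731 × $17 = $80,427. Book value $258,823.
Year 5: 4,496 × $17 = $76,432. Book value $182,391.
Year 6: 609 × $17 = $10,353. Book value $172,038.
Year 7: 2,065 × $17 = $35,105. Book value $136,933.
Year 8: 4,649 × $17 = $79,033. Book value $57,900.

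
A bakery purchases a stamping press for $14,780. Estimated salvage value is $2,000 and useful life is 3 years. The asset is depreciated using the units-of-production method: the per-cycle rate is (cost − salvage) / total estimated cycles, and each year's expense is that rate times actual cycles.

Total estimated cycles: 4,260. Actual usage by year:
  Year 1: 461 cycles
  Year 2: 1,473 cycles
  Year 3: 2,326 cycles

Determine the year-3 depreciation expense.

Depreciable base = $14,780 − $2,000 = $12,780.
Rate = $12,780 / 4,260 cycles = $3 per cycle.
Year 1: 461 × $3 = $1,383. Book value $13,397.
Year 2: 1,473 × $3 = $4,419. Book value $8,978.
Year 3: 2,326 × $3 = $6,978. Book value $2,000.

$6,978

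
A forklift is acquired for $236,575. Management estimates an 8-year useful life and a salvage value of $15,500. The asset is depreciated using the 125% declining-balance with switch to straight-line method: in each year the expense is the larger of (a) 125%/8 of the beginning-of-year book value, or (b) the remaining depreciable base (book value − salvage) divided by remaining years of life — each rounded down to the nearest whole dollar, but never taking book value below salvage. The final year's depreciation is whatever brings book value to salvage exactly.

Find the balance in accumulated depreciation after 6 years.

Depreciable base = $236,575 − $15,500 = $221,075.
Year 1: DB = ⌊$236,575 × 125%/8⌋ = $36,964; SL = ⌊$221,075/8⌋ = $27,634 → take DB $36,964. Book value $199,611.
Year 2: DB = ⌊$199,611 × 125%/8⌋ = $31,189; SL = ⌊$184,111/7⌋ = $26,301 → take DB $31,189. Book value $168,422.
Year 3: DB = ⌊$168,422 × 125%/8⌋ = $26,315; SL = ⌊$152,922/6⌋ = $25,487 → take DB $26,315. Book value $142,107.
Year 4: DB = ⌊$142,107 × 125%/8⌋ = $22,204; SL = ⌊$126,607/5⌋ = $25,321 → take SL $25,321. Book value $116,786.
Year 5: DB = ⌊$116,786 × 125%/8⌋ = $18,247; SL = ⌊$101,286/4⌋ = $25,321 → take SL $25,321. Book value $91,465.
Year 6: DB = ⌊$91,465 × 125%/8⌋ = $14,291; SL = ⌊$75,965/3⌋ = $25,321 → take SL $25,321. Book value $66,144.
Accumulated through year 6 = $236,575 − $66,144 = $170,431.

$170,431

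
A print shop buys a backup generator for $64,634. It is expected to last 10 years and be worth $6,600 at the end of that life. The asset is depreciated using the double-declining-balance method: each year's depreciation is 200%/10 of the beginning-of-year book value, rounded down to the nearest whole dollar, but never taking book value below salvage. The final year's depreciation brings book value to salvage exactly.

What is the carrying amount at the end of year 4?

$26,476

Depreciable base = $64,634 − $6,600 = $58,034.
Year 1: ⌊$64,634 × 200%/10⌋ = $12,926. Book value $51,708.
Year 2: ⌊$51,708 × 200%/10⌋ = $10,341. Book value $41,367.
Year 3: ⌊$41,367 × 200%/10⌋ = $8,273. Book value $33,094.
Year 4: ⌊$33,094 × 200%/10⌋ = $6,618. Book value $26,476.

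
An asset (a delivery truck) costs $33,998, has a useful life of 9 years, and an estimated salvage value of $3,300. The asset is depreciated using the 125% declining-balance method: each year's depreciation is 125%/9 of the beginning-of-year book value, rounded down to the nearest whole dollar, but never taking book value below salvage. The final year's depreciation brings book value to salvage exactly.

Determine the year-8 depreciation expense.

$1,658

Depreciable base = $33,998 − $3,300 = $30,698.
Year 1: ⌊$33,998 × 125%/9⌋ = $4,721. Book value $29,277.
Year 2: ⌊$29,277 × 125%/9⌋ = $4,066. Book value $25,211.
Year 3: ⌊$25,211 × 125%/9⌋ = $3,501. Book value $21,710.
Year 4: ⌊$21,710 × 125%/9⌋ = $3,015. Book value $18,695.
Year 5: ⌊$18,695 × 125%/9⌋ = $2,596. Book value $16,099.
Year 6: ⌊$16,099 × 125%/9⌋ = $2,235. Book value $13,864.
Year 7: ⌊$13,864 × 125%/9⌋ = $1,925. Book value $11,939.
Year 8: ⌊$11,939 × 125%/9⌋ = $1,658. Book value $10,281.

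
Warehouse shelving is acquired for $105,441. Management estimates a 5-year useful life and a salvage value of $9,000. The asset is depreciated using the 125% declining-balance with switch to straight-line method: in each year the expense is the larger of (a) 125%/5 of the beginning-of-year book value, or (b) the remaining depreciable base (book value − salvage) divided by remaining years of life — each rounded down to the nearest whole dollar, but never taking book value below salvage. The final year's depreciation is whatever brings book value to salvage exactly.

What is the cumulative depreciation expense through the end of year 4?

$79,670

Depreciable base = $105,441 − $9,000 = $96,441.
Year 1: DB = ⌊$105,441 × 125%/5⌋ = $26,360; SL = ⌊$96,441/5⌋ = $19,288 → take DB $26,360. Book value $79,081.
Year 2: DB = ⌊$79,081 × 125%/5⌋ = $19,770; SL = ⌊$70,081/4⌋ = $17,520 → take DB $19,770. Book value $59,311.
Year 3: DB = ⌊$59,311 × 125%/5⌋ = $14,827; SL = ⌊$50,311/3⌋ = $16,770 → take SL $16,770. Book value $42,541.
Year 4: DB = ⌊$42,541 × 125%/5⌋ = $10,635; SL = ⌊$33,541/2⌋ = $16,770 → take SL $16,770. Book value $25,771.
Accumulated through year 4 = $105,441 − $25,771 = $79,670.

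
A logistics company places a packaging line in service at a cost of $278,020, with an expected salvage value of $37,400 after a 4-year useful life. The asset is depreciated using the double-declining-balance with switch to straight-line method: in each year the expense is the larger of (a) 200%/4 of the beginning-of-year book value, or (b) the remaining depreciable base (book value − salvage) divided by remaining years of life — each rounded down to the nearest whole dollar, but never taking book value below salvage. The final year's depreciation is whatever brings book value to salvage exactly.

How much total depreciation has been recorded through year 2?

Depreciable base = $278,020 − $37,400 = $240,620.
Year 1: DB = ⌊$278,020 × 200%/4⌋ = $139,010; SL = ⌊$240,620/4⌋ = $60,155 → take DB $139,010. Book value $139,010.
Year 2: DB = ⌊$139,010 × 200%/4⌋ = $69,505; SL = ⌊$101,610/3⌋ = $33,870 → take DB $69,505. Book value $69,505.
Accumulated through year 2 = $278,020 − $69,505 = $208,515.

$208,515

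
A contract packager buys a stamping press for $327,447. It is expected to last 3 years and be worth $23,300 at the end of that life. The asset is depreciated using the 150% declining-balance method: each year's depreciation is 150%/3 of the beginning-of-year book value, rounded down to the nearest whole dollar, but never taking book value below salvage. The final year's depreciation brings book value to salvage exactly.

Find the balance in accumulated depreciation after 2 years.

$245,585

Depreciable base = $327,447 − $23,300 = $304,147.
Year 1: ⌊$327,447 × 150%/3⌋ = $163,723. Book value $163,724.
Year 2: ⌊$163,724 × 150%/3⌋ = $81,862. Book value $81,862.
Accumulated through year 2 = $327,447 − $81,862 = $245,585.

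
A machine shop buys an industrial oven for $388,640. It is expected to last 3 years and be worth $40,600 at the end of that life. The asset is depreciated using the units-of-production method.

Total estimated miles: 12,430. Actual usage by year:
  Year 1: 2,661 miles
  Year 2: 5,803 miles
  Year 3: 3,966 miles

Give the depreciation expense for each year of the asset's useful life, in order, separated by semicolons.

Depreciable base = $388,640 − $40,600 = $348,040.
Rate = $348,040 / 12,430 miles = $28 per mile.
Year 1: 2,661 × $28 = $74,508. Book value $314,132.
Year 2: 5,803 × $28 = $162,484. Book value $151,648.
Year 3: 3,966 × $28 = $111,048. Book value $40,600.

$74,508; $162,484; $111,048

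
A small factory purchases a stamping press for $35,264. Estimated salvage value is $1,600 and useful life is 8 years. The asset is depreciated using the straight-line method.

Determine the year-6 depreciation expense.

$4,208

Depreciable base = $35,264 − $1,600 = $33,664.
Annual expense = $33,664 / 8 = $4,208.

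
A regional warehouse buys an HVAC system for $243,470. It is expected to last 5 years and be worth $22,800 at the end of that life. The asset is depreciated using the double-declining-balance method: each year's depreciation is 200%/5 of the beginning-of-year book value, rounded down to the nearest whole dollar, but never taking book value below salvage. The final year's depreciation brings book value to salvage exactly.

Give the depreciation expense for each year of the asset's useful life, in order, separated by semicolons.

Depreciable base = $243,470 − $22,800 = $220,670.
Year 1: ⌊$243,470 × 200%/5⌋ = $97,388. Book value $146,082.
Year 2: ⌊$146,082 × 200%/5⌋ = $58,432. Book value $87,650.
Year 3: ⌊$87,650 × 200%/5⌋ = $35,060. Book value $52,590.
Year 4: ⌊$52,590 × 200%/5⌋ = $21,036. Book value $31,554.
Year 5 (final): $31,554 − $22,800 = $8,754. Book value $22,800.

$97,388; $58,432; $35,060; $21,036; $8,754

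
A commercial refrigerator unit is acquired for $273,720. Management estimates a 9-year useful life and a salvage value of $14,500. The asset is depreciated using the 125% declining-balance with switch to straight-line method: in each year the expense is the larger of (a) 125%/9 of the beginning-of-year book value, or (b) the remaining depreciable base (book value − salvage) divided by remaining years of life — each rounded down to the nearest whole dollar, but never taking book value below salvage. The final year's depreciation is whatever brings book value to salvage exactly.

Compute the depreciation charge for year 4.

Depreciable base = $273,720 − $14,500 = $259,220.
Year 1: DB = ⌊$273,720 × 125%/9⌋ = $38,016; SL = ⌊$259,220/9⌋ = $28,802 → take DB $38,016. Book value $235,704.
Year 2: DB = ⌊$235,704 × 125%/9⌋ = $32,736; SL = ⌊$221,204/8⌋ = $27,650 → take DB $32,736. Book value $202,968.
Year 3: DB = ⌊$202,968 × 125%/9⌋ = $28,190; SL = ⌊$188,468/7⌋ = $26,924 → take DB $28,190. Book value $174,778.
Year 4: DB = ⌊$174,778 × 125%/9⌋ = $24,274; SL = ⌊$160,278/6⌋ = $26,713 → take SL $26,713. Book value $148,065.

$26,713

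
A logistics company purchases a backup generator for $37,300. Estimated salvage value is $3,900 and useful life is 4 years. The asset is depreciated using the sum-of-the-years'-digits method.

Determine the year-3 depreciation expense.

Depreciable base = $37,300 − $3,900 = $33,400.
Sum of the years' digits = 4+3+2+1 = 10.
Year 1: $33,400 × 4/10 = $13,360. Book value $23,940.
Year 2: $33,400 × 3/10 = $10,020. Book value $13,920.
Year 3: $33,400 × 2/10 = $6,680. Book value $7,240.

$6,680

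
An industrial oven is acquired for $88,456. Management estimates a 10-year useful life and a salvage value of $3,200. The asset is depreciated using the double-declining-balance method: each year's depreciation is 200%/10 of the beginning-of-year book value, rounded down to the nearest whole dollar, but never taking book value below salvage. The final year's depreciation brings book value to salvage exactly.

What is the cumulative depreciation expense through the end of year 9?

Depreciable base = $88,456 − $3,200 = $85,256.
Year 1: ⌊$88,456 × 200%/10⌋ = $17,691. Book value $70,765.
Year 2: ⌊$70,765 × 200%/10⌋ = $14,153. Book value $56,612.
Year 3: ⌊$56,612 × 200%/10⌋ = $11,322. Book value $45,290.
Year 4: ⌊$45,290 × 200%/10⌋ = $9,058. Book value $36,232.
Year 5: ⌊$36,232 × 200%/10⌋ = $7,246. Book value $28,986.
Year 6: ⌊$28,986 × 200%/10⌋ = $5,797. Book value $23,189.
Year 7: ⌊$23,189 × 200%/10⌋ = $4,637. Book value $18,552.
Year 8: ⌊$18,552 × 200%/10⌋ = $3,710. Book value $14,842.
Year 9: ⌊$14,842 × 200%/10⌋ = $2,968. Book value $11,874.
Accumulated through year 9 = $88,456 − $11,874 = $76,582.

$76,582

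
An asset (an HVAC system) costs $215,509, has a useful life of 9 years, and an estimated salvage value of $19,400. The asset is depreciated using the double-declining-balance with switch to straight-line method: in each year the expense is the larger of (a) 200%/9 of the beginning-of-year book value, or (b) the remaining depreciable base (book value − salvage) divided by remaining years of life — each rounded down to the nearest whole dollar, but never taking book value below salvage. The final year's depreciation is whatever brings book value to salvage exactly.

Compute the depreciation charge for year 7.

$10,602

Depreciable base = $215,509 − $19,400 = $196,109.
Year 1: DB = ⌊$215,509 × 200%/9⌋ = $47,890; SL = ⌊$196,109/9⌋ = $21,789 → take DB $47,890. Book value $167,619.
Year 2: DB = ⌊$167,619 × 200%/9⌋ = $37,248; SL = ⌊$148,219/8⌋ = $18,527 → take DB $37,248. Book value $130,371.
Year 3: DB = ⌊$130,371 × 200%/9⌋ = $28,971; SL = ⌊$110,971/7⌋ = $15,853 → take DB $28,971. Book value $101,400.
Year 4: DB = ⌊$101,400 × 200%/9⌋ = $22,533; SL = ⌊$82,000/6⌋ = $13,666 → take DB $22,533. Book value $78,867.
Year 5: DB = ⌊$78,867 × 200%/9⌋ = $17,526; SL = ⌊$59,467/5⌋ = $11,893 → take DB $17,526. Book value $61,341.
Year 6: DB = ⌊$61,341 × 200%/9⌋ = $13,631; SL = ⌊$41,941/4⌋ = $10,485 → take DB $13,631. Book value $47,710.
Year 7: DB = ⌊$47,710 × 200%/9⌋ = $10,602; SL = ⌊$28,310/3⌋ = $9,436 → take DB $10,602. Book value $37,108.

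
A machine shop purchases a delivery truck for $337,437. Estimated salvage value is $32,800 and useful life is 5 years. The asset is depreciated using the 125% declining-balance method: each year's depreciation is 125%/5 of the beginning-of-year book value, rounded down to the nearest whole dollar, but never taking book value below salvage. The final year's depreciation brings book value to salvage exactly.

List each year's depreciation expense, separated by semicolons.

$84,359; $63,269; $47,452; $35,589; $73,968

Depreciable base = $337,437 − $32,800 = $304,637.
Year 1: ⌊$337,437 × 125%/5⌋ = $84,359. Book value $253,078.
Year 2: ⌊$253,078 × 125%/5⌋ = $63,269. Book value $189,809.
Year 3: ⌊$189,809 × 125%/5⌋ = $47,452. Book value $142,357.
Year 4: ⌊$142,357 × 125%/5⌋ = $35,589. Book value $106,768.
Year 5 (final): $106,768 − $32,800 = $73,968. Book value $32,800.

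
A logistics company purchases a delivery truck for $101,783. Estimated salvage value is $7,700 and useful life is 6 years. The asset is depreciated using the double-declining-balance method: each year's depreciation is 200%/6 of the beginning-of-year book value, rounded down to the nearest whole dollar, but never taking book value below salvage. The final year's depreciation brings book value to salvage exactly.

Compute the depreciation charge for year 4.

Depreciable base = $101,783 − $7,700 = $94,083.
Year 1: ⌊$101,783 × 200%/6⌋ = $33,927. Book value $67,856.
Year 2: ⌊$67,856 × 200%/6⌋ = $22,618. Book value $45,238.
Year 3: ⌊$45,238 × 200%/6⌋ = $15,079. Book value $30,159.
Year 4: ⌊$30,159 × 200%/6⌋ = $10,053. Book value $20,106.

$10,053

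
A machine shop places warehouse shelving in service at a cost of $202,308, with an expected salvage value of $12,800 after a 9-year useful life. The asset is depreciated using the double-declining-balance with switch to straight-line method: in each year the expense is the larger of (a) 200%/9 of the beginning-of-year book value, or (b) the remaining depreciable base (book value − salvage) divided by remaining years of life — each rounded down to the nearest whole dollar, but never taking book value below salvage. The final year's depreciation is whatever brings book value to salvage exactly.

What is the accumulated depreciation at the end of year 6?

$157,520

Depreciable base = $202,308 − $12,800 = $189,508.
Year 1: DB = ⌊$202,308 × 200%/9⌋ = $44,957; SL = ⌊$189,508/9⌋ = $21,056 → take DB $44,957. Book value $157,351.
Year 2: DB = ⌊$157,351 × 200%/9⌋ = $34,966; SL = ⌊$144,551/8⌋ = $18,068 → take DB $34,966. Book value $122,385.
Year 3: DB = ⌊$122,385 × 200%/9⌋ = $27,196; SL = ⌊$109,585/7⌋ = $15,655 → take DB $27,196. Book value $95,189.
Year 4: DB = ⌊$95,189 × 200%/9⌋ = $21,153; SL = ⌊$82,389/6⌋ = $13,731 → take DB $21,153. Book value $74,036.
Year 5: DB = ⌊$74,036 × 200%/9⌋ = $16,452; SL = ⌊$61,236/5⌋ = $12,247 → take DB $16,452. Book value $57,584.
Year 6: DB = ⌊$57,584 × 200%/9⌋ = $12,796; SL = ⌊$44,784/4⌋ = $11,196 → take DB $12,796. Book value $44,788.
Accumulated through year 6 = $202,308 − $44,788 = $157,520.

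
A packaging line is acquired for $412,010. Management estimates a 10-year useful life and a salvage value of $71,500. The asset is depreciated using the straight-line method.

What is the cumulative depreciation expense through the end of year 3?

Depreciable base = $412,010 − $71,500 = $340,510.
Annual expense = $340,510 / 10 = $34,051.
End of year 1: book value $377,959.
End of year 2: book value $343,908.
End of year 3: book value $309,857.
Accumulated through year 3 = $412,010 − $309,857 = $102,153.

$102,153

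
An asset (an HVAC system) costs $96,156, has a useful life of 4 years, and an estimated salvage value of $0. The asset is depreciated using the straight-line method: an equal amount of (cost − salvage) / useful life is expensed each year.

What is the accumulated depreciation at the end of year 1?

Depreciable base = $96,156 − $0 = $96,156.
Annual expense = $96,156 / 4 = $24,039.
End of year 1: book value $72,117.
Accumulated through year 1 = $96,156 − $72,117 = $24,039.

$24,039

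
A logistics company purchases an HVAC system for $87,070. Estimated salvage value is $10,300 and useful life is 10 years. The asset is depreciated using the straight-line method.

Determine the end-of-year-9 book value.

$17,977

Depreciable base = $87,070 − $10,300 = $76,770.
Annual expense = $76,770 / 10 = $7,677.
End of year 1: book value $79,393.
End of year 2: book value $71,716.
End of year 3: book value $64,039.
End of year 4: book value $56,362.
End of year 5: book value $48,685.
End of year 6: book value $41,008.
End of year 7: book value $33,331.
End of year 8: book value $25,654.
End of year 9: book value $17,977.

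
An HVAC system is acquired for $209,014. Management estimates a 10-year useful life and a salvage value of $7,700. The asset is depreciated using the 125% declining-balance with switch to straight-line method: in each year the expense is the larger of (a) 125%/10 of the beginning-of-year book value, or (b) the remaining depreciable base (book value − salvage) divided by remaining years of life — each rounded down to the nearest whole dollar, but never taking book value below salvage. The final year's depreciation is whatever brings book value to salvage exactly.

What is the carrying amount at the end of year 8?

$45,508

Depreciable base = $209,014 − $7,700 = $201,314.
Year 1: DB = ⌊$209,014 × 125%/10⌋ = $26,126; SL = ⌊$201,314/10⌋ = $20,131 → take DB $26,126. Book value $182,888.
Year 2: DB = ⌊$182,888 × 125%/10⌋ = $22,861; SL = ⌊$175,188/9⌋ = $19,465 → take DB $22,861. Book value $160,027.
Year 3: DB = ⌊$160,027 × 125%/10⌋ = $20,003; SL = ⌊$152,327/8⌋ = $19,040 → take DB $20,003. Book value $140,024.
Year 4: DB = ⌊$140,024 × 125%/10⌋ = $17,503; SL = ⌊$132,324/7⌋ = $18,903 → take SL $18,903. Book value $121,121.
Year 5: DB = ⌊$121,121 × 125%/10⌋ = $15,140; SL = ⌊$113,421/6⌋ = $18,903 → take SL $18,903. Book value $102,218.
Year 6: DB = ⌊$102,218 × 125%/10⌋ = $12,777; SL = ⌊$94,518/5⌋ = $18,903 → take SL $18,903. Book value $83,315.
Year 7: DB = ⌊$83,315 × 125%/10⌋ = $10,414; SL = ⌊$75,615/4⌋ = $18,903 → take SL $18,903. Book value $64,412.
Year 8: DB = ⌊$64,412 × 125%/10⌋ = $8,051; SL = ⌊$56,712/3⌋ = $18,904 → take SL $18,904. Book value $45,508.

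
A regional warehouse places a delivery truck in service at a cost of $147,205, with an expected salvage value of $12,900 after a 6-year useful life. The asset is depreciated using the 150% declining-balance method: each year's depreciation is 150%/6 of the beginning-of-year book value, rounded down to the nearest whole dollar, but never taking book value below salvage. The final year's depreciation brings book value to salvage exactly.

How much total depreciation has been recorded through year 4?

$100,627

Depreciable base = $147,205 − $12,900 = $134,305.
Year 1: ⌊$147,205 × 150%/6⌋ = $36,801. Book value $110,404.
Year 2: ⌊$110,404 × 150%/6⌋ = $27,601. Book value $82,803.
Year 3: ⌊$82,803 × 150%/6⌋ = $20,700. Book value $62,103.
Year 4: ⌊$62,103 × 150%/6⌋ = $15,525. Book value $46,578.
Accumulated through year 4 = $147,205 − $46,578 = $100,627.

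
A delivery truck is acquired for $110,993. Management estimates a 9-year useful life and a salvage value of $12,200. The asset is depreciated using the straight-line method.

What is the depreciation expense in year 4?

$10,977

Depreciable base = $110,993 − $12,200 = $98,793.
Annual expense = $98,793 / 9 = $10,977.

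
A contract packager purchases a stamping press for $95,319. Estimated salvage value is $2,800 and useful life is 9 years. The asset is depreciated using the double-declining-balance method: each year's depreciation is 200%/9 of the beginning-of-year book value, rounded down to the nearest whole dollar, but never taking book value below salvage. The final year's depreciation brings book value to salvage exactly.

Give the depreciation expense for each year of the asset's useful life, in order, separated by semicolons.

$21,182; $16,474; $12,814; $9,966; $7,751; $6,029; $4,689; $3,647; $9,967

Depreciable base = $95,319 − $2,800 = $92,519.
Year 1: ⌊$95,319 × 200%/9⌋ = $21,182. Book value $74,137.
Year 2: ⌊$74,137 × 200%/9⌋ = $16,474. Book value $57,663.
Year 3: ⌊$57,663 × 200%/9⌋ = $12,814. Book value $44,849.
Year 4: ⌊$44,849 × 200%/9⌋ = $9,966. Book value $34,883.
Year 5: ⌊$34,883 × 200%/9⌋ = $7,751. Book value $27,132.
Year 6: ⌊$27,132 × 200%/9⌋ = $6,029. Book value $21,103.
Year 7: ⌊$21,103 × 200%/9⌋ = $4,689. Book value $16,414.
Year 8: ⌊$16,414 × 200%/9⌋ = $3,647. Book value $12,767.
Year 9 (final): $12,767 − $2,800 = $9,967. Book value $2,800.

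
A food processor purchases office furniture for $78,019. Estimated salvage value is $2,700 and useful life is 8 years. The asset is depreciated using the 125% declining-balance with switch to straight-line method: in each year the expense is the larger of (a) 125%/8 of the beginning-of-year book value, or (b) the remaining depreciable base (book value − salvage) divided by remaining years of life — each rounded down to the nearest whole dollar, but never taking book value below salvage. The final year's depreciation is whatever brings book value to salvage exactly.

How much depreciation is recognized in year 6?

Depreciable base = $78,019 − $2,700 = $75,319.
Year 1: DB = ⌊$78,019 × 125%/8⌋ = $12,190; SL = ⌊$75,319/8⌋ = $9,414 → take DB $12,190. Book value $65,829.
Year 2: DB = ⌊$65,829 × 125%/8⌋ = $10,285; SL = ⌊$63,129/7⌋ = $9,018 → take DB $10,285. Book value $55,544.
Year 3: DB = ⌊$55,544 × 125%/8⌋ = $8,678; SL = ⌊$52,844/6⌋ = $8,807 → take SL $8,807. Book value $46,737.
Year 4: DB = ⌊$46,737 × 125%/8⌋ = $7,302; SL = ⌊$44,037/5⌋ = $8,807 → take SL $8,807. Book value $37,930.
Year 5: DB = ⌊$37,930 × 125%/8⌋ = $5,926; SL = ⌊$35,230/4⌋ = $8,807 → take SL $8,807. Book value $29,123.
Year 6: DB = ⌊$29,123 × 125%/8⌋ = $4,550; SL = ⌊$26,423/3⌋ = $8,807 → take SL $8,807. Book value $20,316.

$8,807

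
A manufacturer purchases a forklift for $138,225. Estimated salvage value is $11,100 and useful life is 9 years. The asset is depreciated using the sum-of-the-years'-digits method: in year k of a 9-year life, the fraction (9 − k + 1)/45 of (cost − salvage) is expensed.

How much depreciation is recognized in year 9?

$2,825

Depreciable base = $138,225 − $11,100 = $127,125.
Sum of the years' digits = 9+8+7+6+5+4+3+2+1 = 45.
Year 1: $127,125 × 9/45 = $25,425. Book value $112,800.
Year 2: $127,125 × 8/45 = $22,600. Book value $90,200.
Year 3: $127,125 × 7/45 = $19,775. Book value $70,425.
Year 4: $127,125 × 6/45 = $16,950. Book value $53,475.
Year 5: $127,125 × 5/45 = $14,125. Book value $39,350.
Year 6: $127,125 × 4/45 = $11,300. Book value $28,050.
Year 7: $127,125 × 3/45 = $8,475. Book value $19,575.
Year 8: $127,125 × 2/45 = $5,650. Book value $13,925.
Year 9: $127,125 × 1/45 = $2,825. Book value $11,100.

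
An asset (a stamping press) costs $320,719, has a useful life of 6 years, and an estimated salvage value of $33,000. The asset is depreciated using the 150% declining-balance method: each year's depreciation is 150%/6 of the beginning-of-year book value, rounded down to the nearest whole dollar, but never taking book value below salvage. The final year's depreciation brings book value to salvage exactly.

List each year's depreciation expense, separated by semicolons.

Depreciable base = $320,719 − $33,000 = $287,719.
Year 1: ⌊$320,719 × 150%/6⌋ = $80,179. Book value $240,540.
Year 2: ⌊$240,540 × 150%/6⌋ = $60,135. Book value $180,405.
Year 3: ⌊$180,405 × 150%/6⌋ = $45,101. Book value $135,304.
Year 4: ⌊$135,304 × 150%/6⌋ = $33,826. Book value $101,478.
Year 5: ⌊$101,478 × 150%/6⌋ = $25,369. Book value $76,109.
Year 6 (final): $76,109 − $33,000 = $43,109. Book value $33,000.

$80,179; $60,135; $45,101; $33,826; $25,369; $43,109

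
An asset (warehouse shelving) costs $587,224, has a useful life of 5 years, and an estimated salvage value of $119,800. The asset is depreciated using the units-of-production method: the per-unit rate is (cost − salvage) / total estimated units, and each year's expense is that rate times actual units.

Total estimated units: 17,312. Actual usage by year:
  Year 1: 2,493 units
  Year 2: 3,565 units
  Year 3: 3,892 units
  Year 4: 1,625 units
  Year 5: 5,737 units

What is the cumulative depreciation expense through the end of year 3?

Depreciable base = $587,224 − $119,800 = $467,424.
Rate = $467,424 / 17,312 units = $27 per unit.
Year 1: 2,493 × $27 = $67,311. Book value $519,913.
Year 2: 3,565 × $27 = $96,255. Book value $423,658.
Year 3: 3,892 × $27 = $105,084. Book value $318,574.
Accumulated through year 3 = $587,224 − $318,574 = $268,650.

$268,650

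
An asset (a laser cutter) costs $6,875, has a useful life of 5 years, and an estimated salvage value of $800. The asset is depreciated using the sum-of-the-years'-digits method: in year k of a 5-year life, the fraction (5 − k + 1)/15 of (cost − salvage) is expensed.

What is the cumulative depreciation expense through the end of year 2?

$3,645

Depreciable base = $6,875 − $800 = $6,075.
Sum of the years' digits = 5+4+3+2+1 = 15.
Year 1: $6,075 × 5/15 = $2,025. Book value $4,850.
Year 2: $6,075 × 4/15 = $1,620. Book value $3,230.
Accumulated through year 2 = $6,875 − $3,230 = $3,645.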